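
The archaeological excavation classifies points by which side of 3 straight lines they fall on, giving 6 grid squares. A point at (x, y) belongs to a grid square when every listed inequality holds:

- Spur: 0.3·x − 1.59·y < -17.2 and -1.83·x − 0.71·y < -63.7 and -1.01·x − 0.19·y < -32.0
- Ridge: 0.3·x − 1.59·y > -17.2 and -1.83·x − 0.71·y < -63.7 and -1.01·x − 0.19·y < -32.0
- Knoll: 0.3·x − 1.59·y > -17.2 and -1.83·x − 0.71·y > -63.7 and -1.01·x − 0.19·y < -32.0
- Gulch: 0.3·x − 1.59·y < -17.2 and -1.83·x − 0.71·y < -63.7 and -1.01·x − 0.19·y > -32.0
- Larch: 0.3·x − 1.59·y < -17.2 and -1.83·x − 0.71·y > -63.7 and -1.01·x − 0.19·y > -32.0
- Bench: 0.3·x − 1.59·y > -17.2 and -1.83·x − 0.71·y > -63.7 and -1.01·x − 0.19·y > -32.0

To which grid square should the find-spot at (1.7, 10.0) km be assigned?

Bench

0.3·1.7 − 1.59·10.0 = -15.390, which is > -17.2
-1.83·1.7 − 0.71·10.0 = -10.211, which is > -63.7
-1.01·1.7 − 0.19·10.0 = -3.617, which is > -32.0
This sign pattern matches Bench.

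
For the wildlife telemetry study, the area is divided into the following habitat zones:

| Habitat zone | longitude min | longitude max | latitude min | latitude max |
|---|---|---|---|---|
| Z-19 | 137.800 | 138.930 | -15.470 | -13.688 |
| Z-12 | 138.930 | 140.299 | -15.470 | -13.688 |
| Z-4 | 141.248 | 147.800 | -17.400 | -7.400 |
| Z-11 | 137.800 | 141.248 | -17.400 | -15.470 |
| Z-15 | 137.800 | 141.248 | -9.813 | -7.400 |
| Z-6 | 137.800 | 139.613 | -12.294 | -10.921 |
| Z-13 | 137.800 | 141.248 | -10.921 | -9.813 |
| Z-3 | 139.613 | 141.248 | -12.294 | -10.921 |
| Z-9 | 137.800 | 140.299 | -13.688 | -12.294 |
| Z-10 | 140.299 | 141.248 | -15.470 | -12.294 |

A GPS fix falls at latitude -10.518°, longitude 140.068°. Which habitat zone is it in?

The point has longitude = 140.068 and latitude = -10.518.
Only Z-13 satisfies 137.800 ≤ longitude ≤ 141.248 and -10.921 ≤ latitude ≤ -9.813.

Z-13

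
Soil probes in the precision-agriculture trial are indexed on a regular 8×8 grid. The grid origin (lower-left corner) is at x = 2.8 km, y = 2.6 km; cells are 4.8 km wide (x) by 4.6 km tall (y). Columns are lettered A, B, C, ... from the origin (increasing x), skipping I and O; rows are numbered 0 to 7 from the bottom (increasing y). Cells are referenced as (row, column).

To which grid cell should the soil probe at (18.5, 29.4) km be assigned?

(5, D)

Column index: ⌊(18.5 − 2.8) / 4.8⌋ = ⌊3.271⌋ = 3 → column D
Row offset from origin: ⌊(29.4 − 2.6) / 4.6⌋ = ⌊5.826⌋ = 5 → row 5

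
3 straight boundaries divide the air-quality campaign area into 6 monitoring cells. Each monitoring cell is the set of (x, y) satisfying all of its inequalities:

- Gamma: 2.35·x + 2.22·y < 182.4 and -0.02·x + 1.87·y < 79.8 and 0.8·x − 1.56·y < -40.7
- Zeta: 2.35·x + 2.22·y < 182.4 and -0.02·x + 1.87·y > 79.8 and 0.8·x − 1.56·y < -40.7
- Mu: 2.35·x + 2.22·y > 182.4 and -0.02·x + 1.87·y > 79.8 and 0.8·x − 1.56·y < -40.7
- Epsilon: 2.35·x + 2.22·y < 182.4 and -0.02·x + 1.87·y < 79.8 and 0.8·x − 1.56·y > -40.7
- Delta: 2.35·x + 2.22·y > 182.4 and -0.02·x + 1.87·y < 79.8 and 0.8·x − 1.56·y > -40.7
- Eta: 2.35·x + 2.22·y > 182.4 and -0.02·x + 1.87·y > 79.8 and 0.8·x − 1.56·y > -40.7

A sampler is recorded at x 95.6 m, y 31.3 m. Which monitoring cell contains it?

2.35·95.6 + 2.22·31.3 = 294.146, which is > 182.4
-0.02·95.6 + 1.87·31.3 = 56.619, which is < 79.8
0.8·95.6 − 1.56·31.3 = 27.652, which is > -40.7
This sign pattern matches Delta.

Delta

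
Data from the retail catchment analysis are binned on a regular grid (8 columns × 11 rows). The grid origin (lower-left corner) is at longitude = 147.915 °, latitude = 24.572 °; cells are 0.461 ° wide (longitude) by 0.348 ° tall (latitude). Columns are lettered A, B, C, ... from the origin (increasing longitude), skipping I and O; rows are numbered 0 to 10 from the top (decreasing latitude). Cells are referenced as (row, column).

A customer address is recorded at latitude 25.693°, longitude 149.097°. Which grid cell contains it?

(7, C)

Column index: ⌊(149.097 − 147.915) / 0.461⌋ = ⌊2.564⌋ = 2 → column C
Row offset from origin: ⌊(25.693 − 24.572) / 0.348⌋ = ⌊3.221⌋ = 3 → row 7 (counted from top)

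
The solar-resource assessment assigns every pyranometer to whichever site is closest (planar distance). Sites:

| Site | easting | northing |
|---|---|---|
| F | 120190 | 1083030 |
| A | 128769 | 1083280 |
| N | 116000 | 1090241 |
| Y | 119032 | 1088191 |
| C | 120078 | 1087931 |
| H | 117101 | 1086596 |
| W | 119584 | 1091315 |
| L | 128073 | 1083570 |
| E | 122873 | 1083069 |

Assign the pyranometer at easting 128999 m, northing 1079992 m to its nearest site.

Squared distances to each site:
F: 86827925.000; A: 10863844.000; N: 274016002.000; Y: 166564690.000; C: 142611962.000; H: 185175220.000; W: 216852554.000; L: 13659560.000; E: 46995805.000.
Minimum at A.

A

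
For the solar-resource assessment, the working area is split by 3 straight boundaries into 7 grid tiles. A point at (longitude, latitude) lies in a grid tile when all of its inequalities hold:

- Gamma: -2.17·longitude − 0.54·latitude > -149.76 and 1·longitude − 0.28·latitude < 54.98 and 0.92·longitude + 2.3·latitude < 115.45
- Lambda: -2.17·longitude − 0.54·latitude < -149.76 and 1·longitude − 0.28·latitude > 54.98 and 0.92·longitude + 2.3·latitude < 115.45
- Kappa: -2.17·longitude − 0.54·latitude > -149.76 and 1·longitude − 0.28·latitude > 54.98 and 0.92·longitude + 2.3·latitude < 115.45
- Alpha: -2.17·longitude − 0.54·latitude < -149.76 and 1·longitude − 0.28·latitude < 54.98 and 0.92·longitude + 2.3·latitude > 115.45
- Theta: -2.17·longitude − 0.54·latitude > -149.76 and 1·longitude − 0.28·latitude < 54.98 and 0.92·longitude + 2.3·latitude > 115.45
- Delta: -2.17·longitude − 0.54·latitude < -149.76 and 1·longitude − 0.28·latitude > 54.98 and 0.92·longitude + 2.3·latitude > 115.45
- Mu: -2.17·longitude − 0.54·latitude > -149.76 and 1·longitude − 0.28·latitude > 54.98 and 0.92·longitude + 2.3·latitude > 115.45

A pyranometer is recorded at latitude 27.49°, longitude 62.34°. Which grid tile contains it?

Alpha

-2.17·62.34 − 0.54·27.49 = -150.122, which is < -149.76
1·62.34 − 0.28·27.49 = 54.643, which is < 54.98
0.92·62.34 + 2.3·27.49 = 120.580, which is > 115.45
This sign pattern matches Alpha.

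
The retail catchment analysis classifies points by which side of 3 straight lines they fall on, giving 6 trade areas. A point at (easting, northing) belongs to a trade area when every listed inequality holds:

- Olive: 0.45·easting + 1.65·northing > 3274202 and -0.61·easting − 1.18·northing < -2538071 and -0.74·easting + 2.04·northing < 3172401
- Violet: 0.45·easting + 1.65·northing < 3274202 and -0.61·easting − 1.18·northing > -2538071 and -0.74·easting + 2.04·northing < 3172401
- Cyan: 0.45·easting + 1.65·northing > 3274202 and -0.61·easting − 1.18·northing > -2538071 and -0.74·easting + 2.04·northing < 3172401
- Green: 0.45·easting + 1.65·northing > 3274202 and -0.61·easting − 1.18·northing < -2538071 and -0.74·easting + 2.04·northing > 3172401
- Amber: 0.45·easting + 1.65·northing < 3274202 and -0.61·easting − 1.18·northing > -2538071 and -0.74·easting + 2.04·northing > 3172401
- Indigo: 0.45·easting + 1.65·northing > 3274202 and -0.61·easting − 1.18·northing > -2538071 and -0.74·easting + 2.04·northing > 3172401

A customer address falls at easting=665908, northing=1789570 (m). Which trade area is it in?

0.45·665908 + 1.65·1789570 = 3252449.100, which is < 3274202
-0.61·665908 − 1.18·1789570 = -2517896.480, which is > -2538071
-0.74·665908 + 2.04·1789570 = 3157950.880, which is < 3172401
This sign pattern matches Violet.

Violet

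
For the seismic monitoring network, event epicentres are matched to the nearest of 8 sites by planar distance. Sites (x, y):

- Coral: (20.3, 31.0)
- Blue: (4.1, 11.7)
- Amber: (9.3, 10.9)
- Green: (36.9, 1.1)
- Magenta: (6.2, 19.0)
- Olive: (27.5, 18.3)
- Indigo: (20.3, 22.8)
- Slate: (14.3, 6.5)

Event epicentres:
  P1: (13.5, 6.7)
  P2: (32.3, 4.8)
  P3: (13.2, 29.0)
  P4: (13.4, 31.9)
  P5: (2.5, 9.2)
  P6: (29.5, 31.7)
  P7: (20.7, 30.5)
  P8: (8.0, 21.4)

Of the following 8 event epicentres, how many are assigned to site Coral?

P1 → Slate
P2 → Green
P3 → Coral
P4 → Coral
P5 → Blue
P6 → Coral
P7 → Coral
P8 → Magenta
4 of the 8 go to Coral.

4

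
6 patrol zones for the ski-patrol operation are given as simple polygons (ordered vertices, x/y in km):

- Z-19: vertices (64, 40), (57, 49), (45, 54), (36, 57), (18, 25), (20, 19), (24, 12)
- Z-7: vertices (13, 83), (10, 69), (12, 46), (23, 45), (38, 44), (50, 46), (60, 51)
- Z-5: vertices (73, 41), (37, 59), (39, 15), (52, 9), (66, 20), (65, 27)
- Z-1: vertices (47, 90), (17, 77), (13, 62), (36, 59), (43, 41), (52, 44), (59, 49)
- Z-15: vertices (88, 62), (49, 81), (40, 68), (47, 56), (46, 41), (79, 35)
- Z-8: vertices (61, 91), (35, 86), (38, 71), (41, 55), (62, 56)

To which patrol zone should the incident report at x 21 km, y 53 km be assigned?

Z-7

Cast a ray rightward from (21, 53). For each polygon, the edges (by vertex number in listed order) whose endpoints lie on opposite sides of y = 53, where each meets that height, and whether that is right or left of the point:
Z-19: 2–3 at x≈47.4 (right), 4–5 at x≈33.8 (right) → 2 crossings.
Z-7: 2–3 at x≈11.4 (left), 7–1 at x≈57.1 (right) → 1 crossing.
Z-5: 1–2 at x≈49.0 (right), 2–3 at x≈37.3 (right) → 2 crossings.
Z-1: 4–5 at x≈38.3 (right), 7–1 at x≈57.8 (right) → 2 crossings.
Z-15: 4–5 at x≈46.8 (right), 6–1 at x≈85.0 (right) → 2 crossings.
Z-8: no edge straddles that height → 0 crossings.
Only Z-7 has an odd count, so the point is inside Z-7.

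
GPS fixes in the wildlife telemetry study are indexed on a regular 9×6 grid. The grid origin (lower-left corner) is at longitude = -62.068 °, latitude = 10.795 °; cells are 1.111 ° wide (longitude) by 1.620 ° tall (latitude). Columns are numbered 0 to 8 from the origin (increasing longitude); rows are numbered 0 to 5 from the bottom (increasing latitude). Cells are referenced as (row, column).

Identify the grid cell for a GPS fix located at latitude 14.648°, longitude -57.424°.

(2, 4)

Column index: ⌊(-57.424 − -62.068) / 1.111⌋ = ⌊4.180⌋ = 4
Row offset from origin: ⌊(14.648 − 10.795) / 1.620⌋ = ⌊2.378⌋ = 2 → row 2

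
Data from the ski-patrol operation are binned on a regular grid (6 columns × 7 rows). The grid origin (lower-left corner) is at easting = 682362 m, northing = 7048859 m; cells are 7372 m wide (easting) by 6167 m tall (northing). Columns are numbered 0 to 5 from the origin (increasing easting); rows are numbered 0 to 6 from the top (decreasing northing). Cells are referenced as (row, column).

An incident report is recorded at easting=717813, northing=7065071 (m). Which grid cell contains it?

Column index: ⌊(717813 − 682362) / 7372⌋ = ⌊4.809⌋ = 4
Row offset from origin: ⌊(7065071 − 7048859) / 6167⌋ = ⌊2.629⌋ = 2 → row 4 (counted from top)

(4, 4)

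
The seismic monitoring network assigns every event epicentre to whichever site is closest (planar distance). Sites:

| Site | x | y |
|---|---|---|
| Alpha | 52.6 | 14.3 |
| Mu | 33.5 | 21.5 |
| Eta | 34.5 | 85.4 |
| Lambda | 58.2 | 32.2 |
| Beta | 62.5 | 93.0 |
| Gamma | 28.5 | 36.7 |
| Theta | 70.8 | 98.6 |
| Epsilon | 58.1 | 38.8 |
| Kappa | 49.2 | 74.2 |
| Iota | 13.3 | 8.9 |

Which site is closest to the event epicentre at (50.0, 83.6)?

Squared distances to each site:
Alpha: 4809.250; Mu: 4128.660; Eta: 243.490; Lambda: 2709.200; Beta: 244.610; Gamma: 2661.860; Theta: 657.640; Epsilon: 2072.650; Kappa: 89.000; Iota: 6926.980.
Minimum at Kappa.

Kappa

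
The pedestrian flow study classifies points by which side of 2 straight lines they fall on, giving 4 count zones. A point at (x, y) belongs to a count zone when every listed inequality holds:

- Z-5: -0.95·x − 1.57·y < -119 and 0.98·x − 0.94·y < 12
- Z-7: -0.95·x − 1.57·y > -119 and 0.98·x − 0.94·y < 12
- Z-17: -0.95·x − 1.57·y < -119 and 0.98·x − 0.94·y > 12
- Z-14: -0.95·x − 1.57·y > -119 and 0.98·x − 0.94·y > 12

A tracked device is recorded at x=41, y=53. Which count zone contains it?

Z-5

-0.95·41 − 1.57·53 = -122.160, which is < -119
0.98·41 − 0.94·53 = -9.640, which is < 12
This sign pattern matches Z-5.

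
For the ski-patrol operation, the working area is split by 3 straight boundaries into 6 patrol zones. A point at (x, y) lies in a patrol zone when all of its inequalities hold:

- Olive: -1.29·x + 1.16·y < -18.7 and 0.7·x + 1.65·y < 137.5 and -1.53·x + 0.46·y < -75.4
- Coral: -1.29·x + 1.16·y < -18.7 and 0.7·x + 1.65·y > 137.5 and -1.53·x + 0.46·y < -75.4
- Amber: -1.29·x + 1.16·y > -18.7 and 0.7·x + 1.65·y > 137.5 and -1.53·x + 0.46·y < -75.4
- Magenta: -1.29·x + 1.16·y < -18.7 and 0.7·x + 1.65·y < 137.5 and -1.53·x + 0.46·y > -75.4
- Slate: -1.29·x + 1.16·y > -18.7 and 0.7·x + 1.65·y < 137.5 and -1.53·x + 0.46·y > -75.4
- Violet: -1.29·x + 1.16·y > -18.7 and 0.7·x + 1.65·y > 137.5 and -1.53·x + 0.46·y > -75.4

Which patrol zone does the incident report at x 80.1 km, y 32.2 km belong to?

Olive

-1.29·80.1 + 1.16·32.2 = -65.977, which is < -18.7
0.7·80.1 + 1.65·32.2 = 109.200, which is < 137.5
-1.53·80.1 + 0.46·32.2 = -107.741, which is < -75.4
This sign pattern matches Olive.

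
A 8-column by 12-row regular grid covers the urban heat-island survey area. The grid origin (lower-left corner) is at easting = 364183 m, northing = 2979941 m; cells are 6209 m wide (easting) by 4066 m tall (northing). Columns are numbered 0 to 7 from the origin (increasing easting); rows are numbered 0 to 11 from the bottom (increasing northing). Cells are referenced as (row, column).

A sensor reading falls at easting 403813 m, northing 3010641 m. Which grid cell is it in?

Column index: ⌊(403813 − 364183) / 6209⌋ = ⌊6.383⌋ = 6
Row offset from origin: ⌊(3010641 − 2979941) / 4066⌋ = ⌊7.550⌋ = 7 → row 7

(7, 6)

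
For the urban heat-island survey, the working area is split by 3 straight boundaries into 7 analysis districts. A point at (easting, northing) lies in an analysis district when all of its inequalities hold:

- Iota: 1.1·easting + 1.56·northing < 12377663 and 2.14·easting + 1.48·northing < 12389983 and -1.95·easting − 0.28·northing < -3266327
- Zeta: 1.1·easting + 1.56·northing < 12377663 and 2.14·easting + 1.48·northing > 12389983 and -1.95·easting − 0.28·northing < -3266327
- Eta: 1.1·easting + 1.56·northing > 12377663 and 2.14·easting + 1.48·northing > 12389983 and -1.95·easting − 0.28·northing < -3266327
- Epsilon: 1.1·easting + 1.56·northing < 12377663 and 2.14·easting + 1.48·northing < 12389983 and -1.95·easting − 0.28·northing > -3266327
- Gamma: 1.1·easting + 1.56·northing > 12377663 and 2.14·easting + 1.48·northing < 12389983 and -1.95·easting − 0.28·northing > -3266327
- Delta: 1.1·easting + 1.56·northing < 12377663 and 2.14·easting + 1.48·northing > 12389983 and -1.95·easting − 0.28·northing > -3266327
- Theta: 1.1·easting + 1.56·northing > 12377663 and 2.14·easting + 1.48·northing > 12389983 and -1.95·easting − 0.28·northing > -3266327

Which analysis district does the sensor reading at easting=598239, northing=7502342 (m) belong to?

1.1·598239 + 1.56·7502342 = 12361716.420, which is < 12377663
2.14·598239 + 1.48·7502342 = 12383697.620, which is < 12389983
-1.95·598239 − 0.28·7502342 = -3267221.810, which is < -3266327
This sign pattern matches Iota.

Iota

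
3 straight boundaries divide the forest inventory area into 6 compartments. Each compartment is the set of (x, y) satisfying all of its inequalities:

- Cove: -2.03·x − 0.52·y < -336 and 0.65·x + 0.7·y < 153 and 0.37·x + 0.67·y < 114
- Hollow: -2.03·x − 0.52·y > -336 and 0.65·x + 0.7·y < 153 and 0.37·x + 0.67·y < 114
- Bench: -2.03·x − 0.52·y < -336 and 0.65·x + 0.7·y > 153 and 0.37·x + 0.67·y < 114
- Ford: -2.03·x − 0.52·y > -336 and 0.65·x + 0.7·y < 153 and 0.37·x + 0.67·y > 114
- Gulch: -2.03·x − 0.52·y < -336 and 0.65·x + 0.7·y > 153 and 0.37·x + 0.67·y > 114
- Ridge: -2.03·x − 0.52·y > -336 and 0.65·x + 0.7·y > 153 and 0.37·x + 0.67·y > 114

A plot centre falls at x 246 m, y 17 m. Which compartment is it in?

Bench

-2.03·246 − 0.52·17 = -508.220, which is < -336
0.65·246 + 0.7·17 = 171.800, which is > 153
0.37·246 + 0.67·17 = 102.410, which is < 114
This sign pattern matches Bench.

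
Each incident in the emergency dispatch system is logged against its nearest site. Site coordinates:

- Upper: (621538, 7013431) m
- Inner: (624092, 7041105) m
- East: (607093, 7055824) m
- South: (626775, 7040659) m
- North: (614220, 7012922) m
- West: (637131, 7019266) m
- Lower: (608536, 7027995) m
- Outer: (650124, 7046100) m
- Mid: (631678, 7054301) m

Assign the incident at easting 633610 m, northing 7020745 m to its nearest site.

West

Squared distances to each site:
Upper: 199227780.000; Inner: 505121924.000; East: 1933687530.000; South: 443284621.000; North: 437171429.000; West: 14584882.000; Lower: 681267976.000; Outer: 915588221.000; Mid: 1129737760.000.
Minimum at West.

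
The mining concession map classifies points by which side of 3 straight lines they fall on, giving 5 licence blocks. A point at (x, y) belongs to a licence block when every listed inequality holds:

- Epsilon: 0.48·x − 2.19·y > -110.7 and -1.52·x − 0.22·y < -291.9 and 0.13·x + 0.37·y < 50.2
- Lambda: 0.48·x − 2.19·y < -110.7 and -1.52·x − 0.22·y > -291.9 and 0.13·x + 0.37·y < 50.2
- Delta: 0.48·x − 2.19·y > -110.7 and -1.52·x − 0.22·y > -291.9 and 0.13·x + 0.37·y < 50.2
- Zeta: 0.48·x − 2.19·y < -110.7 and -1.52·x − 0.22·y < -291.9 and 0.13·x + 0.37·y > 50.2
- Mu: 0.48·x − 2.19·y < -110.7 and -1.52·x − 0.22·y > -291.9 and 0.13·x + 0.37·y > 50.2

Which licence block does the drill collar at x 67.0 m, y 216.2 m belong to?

0.48·67.0 − 2.19·216.2 = -441.318, which is < -110.7
-1.52·67.0 − 0.22·216.2 = -149.404, which is > -291.9
0.13·67.0 + 0.37·216.2 = 88.704, which is > 50.2
This sign pattern matches Mu.

Mu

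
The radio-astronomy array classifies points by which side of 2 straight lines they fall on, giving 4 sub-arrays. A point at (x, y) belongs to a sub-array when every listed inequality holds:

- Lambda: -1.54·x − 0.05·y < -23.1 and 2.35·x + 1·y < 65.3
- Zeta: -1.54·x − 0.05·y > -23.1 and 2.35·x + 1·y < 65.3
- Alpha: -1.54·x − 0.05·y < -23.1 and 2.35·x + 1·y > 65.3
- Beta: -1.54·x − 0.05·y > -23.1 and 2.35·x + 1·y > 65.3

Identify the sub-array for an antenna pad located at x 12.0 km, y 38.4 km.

Beta

-1.54·12.0 − 0.05·38.4 = -20.400, which is > -23.1
2.35·12.0 + 1·38.4 = 66.600, which is > 65.3
This sign pattern matches Beta.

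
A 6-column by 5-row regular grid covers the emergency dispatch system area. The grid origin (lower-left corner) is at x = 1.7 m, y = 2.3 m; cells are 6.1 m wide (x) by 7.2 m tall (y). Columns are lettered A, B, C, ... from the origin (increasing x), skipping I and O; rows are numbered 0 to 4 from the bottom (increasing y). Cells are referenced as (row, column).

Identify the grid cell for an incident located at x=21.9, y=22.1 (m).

Column index: ⌊(21.9 − 1.7) / 6.1⌋ = ⌊3.311⌋ = 3 → column D
Row offset from origin: ⌊(22.1 − 2.3) / 7.2⌋ = ⌊2.750⌋ = 2 → row 2

(2, D)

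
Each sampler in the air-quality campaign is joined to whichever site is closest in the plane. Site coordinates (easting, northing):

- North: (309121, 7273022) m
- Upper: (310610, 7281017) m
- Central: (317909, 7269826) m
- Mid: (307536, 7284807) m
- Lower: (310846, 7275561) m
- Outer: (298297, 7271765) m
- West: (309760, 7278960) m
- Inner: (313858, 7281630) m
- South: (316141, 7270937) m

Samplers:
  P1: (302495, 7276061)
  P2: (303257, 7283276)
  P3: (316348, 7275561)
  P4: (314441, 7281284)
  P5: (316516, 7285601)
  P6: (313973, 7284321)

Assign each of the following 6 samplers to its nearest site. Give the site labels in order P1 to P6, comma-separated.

Outer, Mid, South, Inner, Inner, Inner

P1 → Outer (d²=36078820.00)
P2 → Mid (d²=20653802.00)
P3 → South (d²=21424225.00)
P4 → Inner (d²=459605.00)
P5 → Inner (d²=22833805.00)
P6 → Inner (d²=7254706.00)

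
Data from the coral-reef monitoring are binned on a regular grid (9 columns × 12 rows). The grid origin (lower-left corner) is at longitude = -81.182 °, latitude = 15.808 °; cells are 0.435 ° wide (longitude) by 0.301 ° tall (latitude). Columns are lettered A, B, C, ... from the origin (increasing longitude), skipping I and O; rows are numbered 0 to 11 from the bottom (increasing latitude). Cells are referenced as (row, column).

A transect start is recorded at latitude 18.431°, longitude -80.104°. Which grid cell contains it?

Column index: ⌊(-80.104 − -81.182) / 0.435⌋ = ⌊2.478⌋ = 2 → column C
Row offset from origin: ⌊(18.431 − 15.808) / 0.301⌋ = ⌊8.714⌋ = 8 → row 8

(8, C)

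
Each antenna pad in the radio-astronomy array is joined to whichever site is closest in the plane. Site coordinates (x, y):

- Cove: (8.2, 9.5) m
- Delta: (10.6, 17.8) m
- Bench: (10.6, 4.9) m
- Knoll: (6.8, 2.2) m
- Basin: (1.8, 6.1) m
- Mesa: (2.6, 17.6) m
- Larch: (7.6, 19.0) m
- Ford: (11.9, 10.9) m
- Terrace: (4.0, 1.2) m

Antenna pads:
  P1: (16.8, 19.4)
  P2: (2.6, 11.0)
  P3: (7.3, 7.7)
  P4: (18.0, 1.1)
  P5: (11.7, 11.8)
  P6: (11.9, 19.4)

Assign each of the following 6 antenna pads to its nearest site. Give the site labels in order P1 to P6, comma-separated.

P1 → Delta (d²=41.00)
P2 → Basin (d²=24.65)
P3 → Cove (d²=4.05)
P4 → Bench (d²=69.20)
P5 → Ford (d²=0.85)
P6 → Delta (d²=4.25)

Delta, Basin, Cove, Bench, Ford, Delta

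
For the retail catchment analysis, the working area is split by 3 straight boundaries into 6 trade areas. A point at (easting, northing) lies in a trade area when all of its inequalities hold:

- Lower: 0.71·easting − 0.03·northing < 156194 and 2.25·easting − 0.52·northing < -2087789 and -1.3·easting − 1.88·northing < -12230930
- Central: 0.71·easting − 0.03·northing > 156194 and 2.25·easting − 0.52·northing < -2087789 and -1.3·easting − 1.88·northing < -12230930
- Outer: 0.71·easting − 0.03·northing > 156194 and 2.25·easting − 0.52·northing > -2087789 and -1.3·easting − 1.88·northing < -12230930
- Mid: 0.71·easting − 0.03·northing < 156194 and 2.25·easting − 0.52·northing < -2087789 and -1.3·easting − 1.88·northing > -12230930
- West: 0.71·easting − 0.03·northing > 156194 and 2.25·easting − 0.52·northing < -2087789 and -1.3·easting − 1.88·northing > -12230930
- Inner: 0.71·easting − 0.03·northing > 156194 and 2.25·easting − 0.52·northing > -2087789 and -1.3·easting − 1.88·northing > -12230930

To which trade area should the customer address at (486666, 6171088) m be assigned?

0.71·486666 − 0.03·6171088 = 160400.220, which is > 156194
2.25·486666 − 0.52·6171088 = -2113967.260, which is < -2087789
-1.3·486666 − 1.88·6171088 = -12234311.240, which is < -12230930
This sign pattern matches Central.

Central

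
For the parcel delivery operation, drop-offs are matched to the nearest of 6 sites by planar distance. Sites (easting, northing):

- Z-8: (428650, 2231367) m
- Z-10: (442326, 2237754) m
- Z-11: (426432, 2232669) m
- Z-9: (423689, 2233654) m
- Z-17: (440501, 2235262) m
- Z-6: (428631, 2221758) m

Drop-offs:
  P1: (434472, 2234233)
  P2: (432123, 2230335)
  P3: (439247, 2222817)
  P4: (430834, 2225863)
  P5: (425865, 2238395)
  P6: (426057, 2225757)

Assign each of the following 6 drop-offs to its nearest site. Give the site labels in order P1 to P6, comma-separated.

P1 → Z-17 (d²=37407682.00)
P2 → Z-8 (d²=13126753.00)
P3 → Z-6 (d²=113820937.00)
P4 → Z-6 (d²=21704234.00)
P5 → Z-9 (d²=27212057.00)
P6 → Z-6 (d²=22617477.00)

Z-17, Z-8, Z-6, Z-6, Z-9, Z-6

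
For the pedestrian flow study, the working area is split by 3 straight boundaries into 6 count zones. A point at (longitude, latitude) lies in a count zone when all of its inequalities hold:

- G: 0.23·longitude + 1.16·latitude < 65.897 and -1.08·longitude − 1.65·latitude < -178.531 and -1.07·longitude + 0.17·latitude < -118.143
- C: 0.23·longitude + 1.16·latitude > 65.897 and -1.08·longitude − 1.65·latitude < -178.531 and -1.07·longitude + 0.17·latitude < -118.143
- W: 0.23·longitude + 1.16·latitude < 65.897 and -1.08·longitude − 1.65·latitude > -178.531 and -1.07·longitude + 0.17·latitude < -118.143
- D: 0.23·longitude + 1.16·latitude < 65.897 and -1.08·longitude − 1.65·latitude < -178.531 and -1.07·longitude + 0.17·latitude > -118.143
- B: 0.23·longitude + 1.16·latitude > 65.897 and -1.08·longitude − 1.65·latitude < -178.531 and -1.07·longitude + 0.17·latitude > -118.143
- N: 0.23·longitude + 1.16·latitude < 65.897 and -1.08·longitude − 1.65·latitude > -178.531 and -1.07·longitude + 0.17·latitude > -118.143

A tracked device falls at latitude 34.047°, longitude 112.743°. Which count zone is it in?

0.23·112.743 + 1.16·34.047 = 65.425, which is < 65.897
-1.08·112.743 − 1.65·34.047 = -177.940, which is > -178.531
-1.07·112.743 + 0.17·34.047 = -114.847, which is > -118.143
This sign pattern matches N.

N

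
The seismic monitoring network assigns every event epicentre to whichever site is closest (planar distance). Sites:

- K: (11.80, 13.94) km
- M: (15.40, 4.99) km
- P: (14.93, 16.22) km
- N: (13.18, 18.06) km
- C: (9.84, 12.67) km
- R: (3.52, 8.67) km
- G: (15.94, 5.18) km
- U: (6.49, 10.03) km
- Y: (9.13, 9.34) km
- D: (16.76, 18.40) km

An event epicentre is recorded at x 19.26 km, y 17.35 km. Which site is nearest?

Squared distances to each site:
K: 67.280; M: 167.669; P: 20.026; N: 37.471; C: 110.639; R: 323.090; G: 159.131; U: 216.655; Y: 166.777; D: 7.352.
Minimum at D.

D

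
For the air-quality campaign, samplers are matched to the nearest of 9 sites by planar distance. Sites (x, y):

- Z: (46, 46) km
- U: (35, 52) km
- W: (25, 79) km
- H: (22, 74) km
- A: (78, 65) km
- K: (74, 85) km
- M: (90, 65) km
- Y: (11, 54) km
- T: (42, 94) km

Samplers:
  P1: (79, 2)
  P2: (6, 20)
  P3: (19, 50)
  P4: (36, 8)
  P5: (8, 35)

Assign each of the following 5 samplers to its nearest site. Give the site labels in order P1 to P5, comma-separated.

Z, Y, Y, Z, Y

P1 → Z (d²=3025.00)
P2 → Y (d²=1181.00)
P3 → Y (d²=80.00)
P4 → Z (d²=1544.00)
P5 → Y (d²=370.00)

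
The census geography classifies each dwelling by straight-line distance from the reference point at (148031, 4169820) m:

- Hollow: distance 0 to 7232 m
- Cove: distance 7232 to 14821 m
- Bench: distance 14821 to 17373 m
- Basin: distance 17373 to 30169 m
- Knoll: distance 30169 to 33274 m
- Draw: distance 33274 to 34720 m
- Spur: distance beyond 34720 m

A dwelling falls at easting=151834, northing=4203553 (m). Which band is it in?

Distance = √((151834−148031)² + (4203553−4169820)²) = √(14462809.000 + 1137915289.000) = 33946.695 m.
33274 ≤ 33946.695 < 34720 → Draw.

Draw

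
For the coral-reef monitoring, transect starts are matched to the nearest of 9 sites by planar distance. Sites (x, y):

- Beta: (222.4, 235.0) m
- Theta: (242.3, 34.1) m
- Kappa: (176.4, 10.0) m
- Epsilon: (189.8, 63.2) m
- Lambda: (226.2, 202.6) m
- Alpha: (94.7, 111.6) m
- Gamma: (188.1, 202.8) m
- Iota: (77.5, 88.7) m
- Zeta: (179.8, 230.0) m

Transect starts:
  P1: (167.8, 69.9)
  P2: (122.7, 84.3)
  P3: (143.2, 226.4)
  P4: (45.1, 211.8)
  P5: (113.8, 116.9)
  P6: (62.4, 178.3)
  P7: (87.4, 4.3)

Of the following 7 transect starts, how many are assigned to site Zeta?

1

P1 → Epsilon
P2 → Alpha
P3 → Zeta
P4 → Alpha
P5 → Alpha
P6 → Alpha
P7 → Iota
1 of the 7 goes to Zeta.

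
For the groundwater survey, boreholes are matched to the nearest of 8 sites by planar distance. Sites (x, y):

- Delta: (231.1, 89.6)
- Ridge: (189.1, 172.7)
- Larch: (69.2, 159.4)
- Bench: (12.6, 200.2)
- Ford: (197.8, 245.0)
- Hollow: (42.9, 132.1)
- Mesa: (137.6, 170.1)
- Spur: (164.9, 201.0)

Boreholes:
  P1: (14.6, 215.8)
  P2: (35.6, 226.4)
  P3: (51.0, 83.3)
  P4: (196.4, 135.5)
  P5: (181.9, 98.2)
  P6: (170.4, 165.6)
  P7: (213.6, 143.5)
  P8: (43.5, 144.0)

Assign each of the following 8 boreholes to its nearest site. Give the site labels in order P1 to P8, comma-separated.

Bench, Bench, Hollow, Ridge, Delta, Ridge, Ridge, Hollow

P1 → Bench (d²=247.36)
P2 → Bench (d²=1215.44)
P3 → Hollow (d²=2447.05)
P4 → Ridge (d²=1437.13)
P5 → Delta (d²=2494.60)
P6 → Ridge (d²=400.10)
P7 → Ridge (d²=1452.89)
P8 → Hollow (d²=141.97)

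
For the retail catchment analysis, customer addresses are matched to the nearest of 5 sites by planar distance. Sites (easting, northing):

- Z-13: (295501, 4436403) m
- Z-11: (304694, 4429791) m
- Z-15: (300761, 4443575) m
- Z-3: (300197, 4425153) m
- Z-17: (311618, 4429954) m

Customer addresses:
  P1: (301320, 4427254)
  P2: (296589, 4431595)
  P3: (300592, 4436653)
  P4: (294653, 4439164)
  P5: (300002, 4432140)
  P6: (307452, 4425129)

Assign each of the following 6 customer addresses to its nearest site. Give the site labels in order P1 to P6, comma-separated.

P1 → Z-3 (d²=5675330.00)
P2 → Z-13 (d²=24300608.00)
P3 → Z-13 (d²=25980781.00)
P4 → Z-13 (d²=8342225.00)
P5 → Z-11 (d²=27532665.00)
P6 → Z-11 (d²=29340808.00)

Z-3, Z-13, Z-13, Z-13, Z-11, Z-11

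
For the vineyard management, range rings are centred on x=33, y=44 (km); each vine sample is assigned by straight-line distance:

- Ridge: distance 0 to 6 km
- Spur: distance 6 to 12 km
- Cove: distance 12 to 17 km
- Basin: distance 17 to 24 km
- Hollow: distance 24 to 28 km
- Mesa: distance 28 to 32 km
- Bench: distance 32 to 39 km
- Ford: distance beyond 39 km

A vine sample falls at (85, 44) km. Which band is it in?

Distance = √((85−33)² + (44−44)²) = √(2704.000 + 0.000) = 52.000 km.
39 ≤ 52.000 < ∞ → Ford.

Ford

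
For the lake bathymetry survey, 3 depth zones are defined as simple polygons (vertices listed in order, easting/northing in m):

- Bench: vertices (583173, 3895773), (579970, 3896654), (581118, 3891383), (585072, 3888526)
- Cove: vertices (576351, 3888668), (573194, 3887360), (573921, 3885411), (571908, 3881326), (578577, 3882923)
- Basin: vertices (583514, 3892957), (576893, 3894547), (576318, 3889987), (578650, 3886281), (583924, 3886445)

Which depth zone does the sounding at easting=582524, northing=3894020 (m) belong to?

Bench

Cast a ray rightward from (582524, 3894020). For each polygon, the edges (by vertex number in listed order) whose endpoints lie on opposite sides of northing = 3894020, where each meets that height, and whether that is right or left of the point:
Bench: 2–3 at easting≈580543.7 (left), 4–1 at easting≈583632.4 (right) → 1 crossing.
Cove: no edge straddles that height → 0 crossings.
Basin: 1–2 at easting≈579087.5 (left), 2–3 at easting≈576826.5 (left) → 0 crossings.
Only Bench has an odd count, so the point is inside Bench.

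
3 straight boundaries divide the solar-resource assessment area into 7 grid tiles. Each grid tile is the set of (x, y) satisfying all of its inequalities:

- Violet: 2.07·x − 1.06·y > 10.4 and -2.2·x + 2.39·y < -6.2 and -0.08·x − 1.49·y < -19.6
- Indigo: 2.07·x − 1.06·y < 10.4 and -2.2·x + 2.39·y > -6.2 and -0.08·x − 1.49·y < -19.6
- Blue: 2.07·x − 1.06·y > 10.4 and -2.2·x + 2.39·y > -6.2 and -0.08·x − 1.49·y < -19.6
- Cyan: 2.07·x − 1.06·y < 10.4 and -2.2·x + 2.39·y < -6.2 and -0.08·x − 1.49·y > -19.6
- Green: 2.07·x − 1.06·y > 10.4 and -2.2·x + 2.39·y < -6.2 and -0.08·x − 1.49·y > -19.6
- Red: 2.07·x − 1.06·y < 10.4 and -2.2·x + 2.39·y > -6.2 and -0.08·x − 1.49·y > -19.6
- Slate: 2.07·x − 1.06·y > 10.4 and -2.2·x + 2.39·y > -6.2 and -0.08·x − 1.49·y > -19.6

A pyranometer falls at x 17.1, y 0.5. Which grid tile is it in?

2.07·17.1 − 1.06·0.5 = 34.867, which is > 10.4
-2.2·17.1 + 2.39·0.5 = -36.425, which is < -6.2
-0.08·17.1 − 1.49·0.5 = -2.113, which is > -19.6
This sign pattern matches Green.

Green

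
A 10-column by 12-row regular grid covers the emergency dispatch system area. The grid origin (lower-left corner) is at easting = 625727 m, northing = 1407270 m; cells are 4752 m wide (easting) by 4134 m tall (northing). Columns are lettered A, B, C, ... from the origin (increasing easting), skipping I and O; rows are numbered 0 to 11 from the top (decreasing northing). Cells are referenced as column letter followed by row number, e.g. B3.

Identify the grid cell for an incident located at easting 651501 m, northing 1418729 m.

Column index: ⌊(651501 − 625727) / 4752⌋ = ⌊5.424⌋ = 5 → column F
Row offset from origin: ⌊(1418729 − 1407270) / 4134⌋ = ⌊2.772⌋ = 2 → row 9 (counted from top)

F9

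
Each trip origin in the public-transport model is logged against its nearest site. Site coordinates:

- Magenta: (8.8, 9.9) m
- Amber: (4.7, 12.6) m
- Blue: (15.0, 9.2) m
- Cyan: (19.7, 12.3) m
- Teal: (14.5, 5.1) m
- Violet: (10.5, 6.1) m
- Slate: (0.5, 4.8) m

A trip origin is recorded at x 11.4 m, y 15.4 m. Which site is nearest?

Squared distances to each site:
Magenta: 37.010; Amber: 52.730; Blue: 51.400; Cyan: 78.500; Teal: 115.700; Violet: 87.300; Slate: 231.170.
Minimum at Magenta.

Magenta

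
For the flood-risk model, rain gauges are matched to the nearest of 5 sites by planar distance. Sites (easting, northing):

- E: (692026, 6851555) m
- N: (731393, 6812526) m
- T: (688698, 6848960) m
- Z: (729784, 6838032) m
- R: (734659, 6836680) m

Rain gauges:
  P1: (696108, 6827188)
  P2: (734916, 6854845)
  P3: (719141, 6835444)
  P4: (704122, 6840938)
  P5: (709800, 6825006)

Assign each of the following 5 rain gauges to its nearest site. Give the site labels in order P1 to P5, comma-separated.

T, Z, Z, E, Z

P1 → T (d²=528928084.00)
P2 → Z (d²=309014393.00)
P3 → Z (d²=119971193.00)
P4 → E (d²=259033905.00)
P5 → Z (d²=569036932.00)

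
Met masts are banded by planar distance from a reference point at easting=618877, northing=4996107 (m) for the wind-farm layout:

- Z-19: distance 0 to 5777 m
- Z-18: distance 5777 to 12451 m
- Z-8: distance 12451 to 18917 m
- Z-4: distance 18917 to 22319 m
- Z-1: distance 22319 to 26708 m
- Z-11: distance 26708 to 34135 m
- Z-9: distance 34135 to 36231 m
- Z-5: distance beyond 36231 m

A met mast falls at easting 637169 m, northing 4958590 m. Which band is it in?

Z-5

Distance = √((637169−618877)² + (4958590−4996107)²) = √(334597264.000 + 1407525289.000) = 41738.742 m.
36231 ≤ 41738.742 < ∞ → Z-5.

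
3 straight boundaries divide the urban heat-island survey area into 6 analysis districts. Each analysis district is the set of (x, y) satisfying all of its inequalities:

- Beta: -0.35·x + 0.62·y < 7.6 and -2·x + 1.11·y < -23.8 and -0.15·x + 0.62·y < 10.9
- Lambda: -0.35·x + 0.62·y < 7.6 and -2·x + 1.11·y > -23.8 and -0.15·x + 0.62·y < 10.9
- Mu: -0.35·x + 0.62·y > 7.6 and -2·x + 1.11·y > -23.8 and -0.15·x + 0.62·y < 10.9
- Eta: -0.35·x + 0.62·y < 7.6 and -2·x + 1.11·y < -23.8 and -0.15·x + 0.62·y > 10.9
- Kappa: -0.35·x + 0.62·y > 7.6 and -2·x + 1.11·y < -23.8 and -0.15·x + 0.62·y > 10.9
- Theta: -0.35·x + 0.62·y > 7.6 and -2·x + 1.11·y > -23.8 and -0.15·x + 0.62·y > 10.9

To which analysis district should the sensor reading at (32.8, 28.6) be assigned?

Eta

-0.35·32.8 + 0.62·28.6 = 6.252, which is < 7.6
-2·32.8 + 1.11·28.6 = -33.854, which is < -23.8
-0.15·32.8 + 0.62·28.6 = 12.812, which is > 10.9
This sign pattern matches Eta.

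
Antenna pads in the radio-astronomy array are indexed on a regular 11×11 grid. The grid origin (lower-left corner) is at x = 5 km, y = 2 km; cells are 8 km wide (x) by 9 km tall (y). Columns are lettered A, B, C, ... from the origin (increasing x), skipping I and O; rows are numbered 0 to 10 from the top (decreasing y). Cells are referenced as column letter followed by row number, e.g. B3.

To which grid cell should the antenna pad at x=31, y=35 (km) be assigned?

Column index: ⌊(31 − 5) / 8⌋ = ⌊3.250⌋ = 3 → column D
Row offset from origin: ⌊(35 − 2) / 9⌋ = ⌊3.667⌋ = 3 → row 7 (counted from top)

D7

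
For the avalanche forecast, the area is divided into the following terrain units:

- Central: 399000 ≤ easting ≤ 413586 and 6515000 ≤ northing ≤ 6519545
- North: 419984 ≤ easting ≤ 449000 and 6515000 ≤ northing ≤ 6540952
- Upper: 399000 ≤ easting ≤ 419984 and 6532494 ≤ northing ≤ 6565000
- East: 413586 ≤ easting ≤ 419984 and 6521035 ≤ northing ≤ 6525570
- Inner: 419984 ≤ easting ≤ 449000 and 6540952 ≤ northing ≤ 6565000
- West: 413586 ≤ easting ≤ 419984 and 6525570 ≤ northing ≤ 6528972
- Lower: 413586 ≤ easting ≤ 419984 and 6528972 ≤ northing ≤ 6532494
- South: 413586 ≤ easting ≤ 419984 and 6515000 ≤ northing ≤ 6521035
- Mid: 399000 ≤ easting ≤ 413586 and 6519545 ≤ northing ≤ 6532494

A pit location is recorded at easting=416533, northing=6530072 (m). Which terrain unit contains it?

Lower

The point has easting = 416533 and northing = 6530072.
Only Lower satisfies 413586 ≤ easting ≤ 419984 and 6528972 ≤ northing ≤ 6532494.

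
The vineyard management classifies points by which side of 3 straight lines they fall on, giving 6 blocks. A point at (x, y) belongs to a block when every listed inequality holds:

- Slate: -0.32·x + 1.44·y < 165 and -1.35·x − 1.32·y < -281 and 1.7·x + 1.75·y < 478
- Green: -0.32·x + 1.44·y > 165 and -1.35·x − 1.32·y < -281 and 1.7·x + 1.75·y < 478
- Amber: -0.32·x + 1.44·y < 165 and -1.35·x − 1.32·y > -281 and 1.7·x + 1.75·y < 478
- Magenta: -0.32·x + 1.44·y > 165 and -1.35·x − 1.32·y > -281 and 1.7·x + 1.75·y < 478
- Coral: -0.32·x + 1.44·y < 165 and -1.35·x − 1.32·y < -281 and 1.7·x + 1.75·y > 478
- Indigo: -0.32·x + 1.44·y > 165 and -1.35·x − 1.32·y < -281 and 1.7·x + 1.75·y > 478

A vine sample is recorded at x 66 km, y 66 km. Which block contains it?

-0.32·66 + 1.44·66 = 73.920, which is < 165
-1.35·66 − 1.32·66 = -176.220, which is > -281
1.7·66 + 1.75·66 = 227.700, which is < 478
This sign pattern matches Amber.

Amber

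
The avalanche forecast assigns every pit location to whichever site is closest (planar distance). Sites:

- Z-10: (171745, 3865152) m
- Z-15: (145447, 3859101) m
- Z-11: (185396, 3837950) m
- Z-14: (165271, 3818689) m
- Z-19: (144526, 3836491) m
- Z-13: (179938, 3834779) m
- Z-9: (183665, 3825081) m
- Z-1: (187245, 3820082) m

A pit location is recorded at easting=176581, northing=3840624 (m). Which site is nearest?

Squared distances to each site:
Z-10: 625009680.000; Z-15: 1310725485.000; Z-11: 84854501.000; Z-14: 609060325.000; Z-19: 1044604714.000; Z-13: 45433474.000; Z-9: 291767905.000; Z-1: 535694660.000.
Minimum at Z-13.

Z-13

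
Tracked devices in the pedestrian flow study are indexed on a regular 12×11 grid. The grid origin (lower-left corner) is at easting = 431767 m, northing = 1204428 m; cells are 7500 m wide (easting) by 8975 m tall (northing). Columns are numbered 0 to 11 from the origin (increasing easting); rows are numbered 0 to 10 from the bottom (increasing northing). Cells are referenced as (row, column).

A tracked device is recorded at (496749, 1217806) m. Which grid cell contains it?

(1, 8)

Column index: ⌊(496749 − 431767) / 7500⌋ = ⌊8.664⌋ = 8
Row offset from origin: ⌊(1217806 − 1204428) / 8975⌋ = ⌊1.491⌋ = 1 → row 1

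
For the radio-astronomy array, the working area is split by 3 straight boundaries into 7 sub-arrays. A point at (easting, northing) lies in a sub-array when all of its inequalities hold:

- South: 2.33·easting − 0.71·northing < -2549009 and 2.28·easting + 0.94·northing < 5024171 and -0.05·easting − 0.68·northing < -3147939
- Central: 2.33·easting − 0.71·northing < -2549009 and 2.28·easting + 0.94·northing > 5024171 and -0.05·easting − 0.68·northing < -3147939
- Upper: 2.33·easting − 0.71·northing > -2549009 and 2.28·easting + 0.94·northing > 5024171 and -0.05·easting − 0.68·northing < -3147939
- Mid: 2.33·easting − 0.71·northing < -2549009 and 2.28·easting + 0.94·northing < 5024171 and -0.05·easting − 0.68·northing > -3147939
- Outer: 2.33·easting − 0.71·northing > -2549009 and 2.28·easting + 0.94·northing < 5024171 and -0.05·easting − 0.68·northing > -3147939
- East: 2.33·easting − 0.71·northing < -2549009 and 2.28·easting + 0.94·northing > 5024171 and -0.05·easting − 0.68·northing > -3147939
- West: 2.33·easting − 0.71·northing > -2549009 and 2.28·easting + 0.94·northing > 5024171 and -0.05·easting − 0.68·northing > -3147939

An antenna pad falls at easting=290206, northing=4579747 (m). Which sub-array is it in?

Mid

2.33·290206 − 0.71·4579747 = -2575440.390, which is < -2549009
2.28·290206 + 0.94·4579747 = 4966631.860, which is < 5024171
-0.05·290206 − 0.68·4579747 = -3128738.260, which is > -3147939
This sign pattern matches Mid.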